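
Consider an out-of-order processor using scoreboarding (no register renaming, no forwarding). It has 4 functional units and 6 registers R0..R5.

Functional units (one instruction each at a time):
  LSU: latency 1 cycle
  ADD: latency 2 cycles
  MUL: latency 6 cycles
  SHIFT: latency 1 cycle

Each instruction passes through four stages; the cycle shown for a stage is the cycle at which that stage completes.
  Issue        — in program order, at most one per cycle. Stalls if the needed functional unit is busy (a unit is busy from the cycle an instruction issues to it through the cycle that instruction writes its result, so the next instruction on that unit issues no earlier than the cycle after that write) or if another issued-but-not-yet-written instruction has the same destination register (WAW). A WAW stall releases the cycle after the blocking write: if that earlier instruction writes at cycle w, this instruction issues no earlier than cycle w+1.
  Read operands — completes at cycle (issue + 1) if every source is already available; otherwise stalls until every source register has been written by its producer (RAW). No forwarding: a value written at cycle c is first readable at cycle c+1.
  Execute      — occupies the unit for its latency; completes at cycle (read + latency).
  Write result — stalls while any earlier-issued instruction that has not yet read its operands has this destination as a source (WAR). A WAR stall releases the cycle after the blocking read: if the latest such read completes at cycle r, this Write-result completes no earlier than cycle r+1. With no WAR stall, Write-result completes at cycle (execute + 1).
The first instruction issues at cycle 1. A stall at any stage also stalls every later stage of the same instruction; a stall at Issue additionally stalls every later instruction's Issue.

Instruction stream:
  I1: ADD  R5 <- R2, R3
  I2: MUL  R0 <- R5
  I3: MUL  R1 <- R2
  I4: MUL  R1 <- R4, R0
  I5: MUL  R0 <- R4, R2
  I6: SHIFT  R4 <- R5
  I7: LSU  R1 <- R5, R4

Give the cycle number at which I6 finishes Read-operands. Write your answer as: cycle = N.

cycle = 34

I1: IS=1 RO=2 EX=4 WR=5
I2: IS=2 RO=6 EX=12 WR=13  [RAW R5: wait I1 write@5]
I3: IS=14 RO=15 EX=21 WR=22  [struct: MUL busy until I2 writes@13]
I4: IS=23 RO=24 EX=30 WR=31  [struct: MUL busy until I3 writes@22]
I5: IS=32 RO=33 EX=39 WR=40  [struct: MUL busy until I4 writes@31]
I6: IS=33 RO=34 EX=35 WR=36
I7: IS=34 RO=37 EX=38 WR=39  [RAW R4: wait I6 write@36]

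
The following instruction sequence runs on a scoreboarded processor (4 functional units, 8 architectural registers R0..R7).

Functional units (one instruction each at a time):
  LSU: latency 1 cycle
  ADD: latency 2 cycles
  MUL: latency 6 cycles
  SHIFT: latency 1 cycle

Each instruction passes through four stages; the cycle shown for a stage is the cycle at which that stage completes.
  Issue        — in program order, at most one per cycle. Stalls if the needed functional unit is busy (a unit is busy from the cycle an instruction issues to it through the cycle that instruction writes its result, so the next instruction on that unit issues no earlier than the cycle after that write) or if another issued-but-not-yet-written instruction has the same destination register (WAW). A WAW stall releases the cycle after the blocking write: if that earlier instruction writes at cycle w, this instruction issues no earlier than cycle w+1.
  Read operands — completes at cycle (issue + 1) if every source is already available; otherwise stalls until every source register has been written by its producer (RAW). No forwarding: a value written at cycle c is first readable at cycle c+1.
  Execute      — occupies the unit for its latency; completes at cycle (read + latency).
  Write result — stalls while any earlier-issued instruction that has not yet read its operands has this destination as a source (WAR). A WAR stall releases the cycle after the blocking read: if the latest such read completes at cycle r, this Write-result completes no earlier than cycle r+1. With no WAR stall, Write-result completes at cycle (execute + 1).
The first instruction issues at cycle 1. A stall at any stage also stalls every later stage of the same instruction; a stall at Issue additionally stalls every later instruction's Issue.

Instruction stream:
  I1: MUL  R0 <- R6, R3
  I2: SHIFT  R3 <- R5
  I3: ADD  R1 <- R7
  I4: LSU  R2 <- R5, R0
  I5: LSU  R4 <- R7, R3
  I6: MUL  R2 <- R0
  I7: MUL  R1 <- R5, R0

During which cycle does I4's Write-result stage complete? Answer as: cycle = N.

cycle = 12

  I1 | 1 | 2 | 8 | 9
  I2 | 2 | 3 | 4 | 5
  I3 | 3 | 4 | 6 | 7
  I4 | 4 | 10 | 11 | 12   RAW R0: wait I1 write@9
  I5 | 13 | 14 | 15 | 16   struct: LSU busy until I4 writes@12
  I6 | 14 | 15 | 21 | 22
  I7 | 23 | 24 | 30 | 31   struct: MUL busy until I6 writes@22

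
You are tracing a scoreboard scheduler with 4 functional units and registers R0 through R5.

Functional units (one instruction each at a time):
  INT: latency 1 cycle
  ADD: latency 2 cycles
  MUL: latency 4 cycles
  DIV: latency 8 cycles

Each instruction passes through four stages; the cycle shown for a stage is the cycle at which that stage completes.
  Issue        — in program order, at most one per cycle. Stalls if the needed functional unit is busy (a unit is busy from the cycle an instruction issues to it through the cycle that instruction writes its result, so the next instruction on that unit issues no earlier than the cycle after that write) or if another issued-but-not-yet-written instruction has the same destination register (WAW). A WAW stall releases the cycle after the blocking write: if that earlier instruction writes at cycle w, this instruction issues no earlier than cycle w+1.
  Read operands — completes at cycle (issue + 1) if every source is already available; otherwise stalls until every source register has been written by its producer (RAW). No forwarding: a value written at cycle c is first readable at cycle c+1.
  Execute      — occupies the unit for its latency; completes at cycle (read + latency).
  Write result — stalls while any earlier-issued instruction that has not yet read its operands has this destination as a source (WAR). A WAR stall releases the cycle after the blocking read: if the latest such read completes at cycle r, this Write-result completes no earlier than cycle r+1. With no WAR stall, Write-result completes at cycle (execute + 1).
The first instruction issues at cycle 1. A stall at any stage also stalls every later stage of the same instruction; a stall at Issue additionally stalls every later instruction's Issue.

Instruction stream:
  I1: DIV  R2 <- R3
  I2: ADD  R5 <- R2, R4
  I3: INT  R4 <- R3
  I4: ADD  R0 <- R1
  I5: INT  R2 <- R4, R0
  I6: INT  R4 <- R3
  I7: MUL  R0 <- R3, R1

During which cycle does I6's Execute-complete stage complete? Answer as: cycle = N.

cycle = 26

t=1  I1 dispatched to DIV
t=2  I1 operands ready | I2 dispatched to ADD
t=3  I3 dispatched to INT
t=4  I3 operands ready
t=5  I3 complete
t=10  I1 complete
t=11  R2←I1
t=12  I2 operands ready
t=13  R4←I3
t=14  I2 complete
t=15  R5←I2
t=16  I4 dispatched to ADD
t=17  I4 operands ready | I5 dispatched to INT
t=19  I4 complete
t=20  R0←I4
t=21  I5 operands ready
t=22  I5 complete
t=23  R2←I5
t=24  I6 dispatched to INT
t=25  I6 operands ready | I7 dispatched to MUL
t=26  I6 complete | I7 operands ready
t=27  R4←I6
t=30  I7 complete
t=31  R0←I7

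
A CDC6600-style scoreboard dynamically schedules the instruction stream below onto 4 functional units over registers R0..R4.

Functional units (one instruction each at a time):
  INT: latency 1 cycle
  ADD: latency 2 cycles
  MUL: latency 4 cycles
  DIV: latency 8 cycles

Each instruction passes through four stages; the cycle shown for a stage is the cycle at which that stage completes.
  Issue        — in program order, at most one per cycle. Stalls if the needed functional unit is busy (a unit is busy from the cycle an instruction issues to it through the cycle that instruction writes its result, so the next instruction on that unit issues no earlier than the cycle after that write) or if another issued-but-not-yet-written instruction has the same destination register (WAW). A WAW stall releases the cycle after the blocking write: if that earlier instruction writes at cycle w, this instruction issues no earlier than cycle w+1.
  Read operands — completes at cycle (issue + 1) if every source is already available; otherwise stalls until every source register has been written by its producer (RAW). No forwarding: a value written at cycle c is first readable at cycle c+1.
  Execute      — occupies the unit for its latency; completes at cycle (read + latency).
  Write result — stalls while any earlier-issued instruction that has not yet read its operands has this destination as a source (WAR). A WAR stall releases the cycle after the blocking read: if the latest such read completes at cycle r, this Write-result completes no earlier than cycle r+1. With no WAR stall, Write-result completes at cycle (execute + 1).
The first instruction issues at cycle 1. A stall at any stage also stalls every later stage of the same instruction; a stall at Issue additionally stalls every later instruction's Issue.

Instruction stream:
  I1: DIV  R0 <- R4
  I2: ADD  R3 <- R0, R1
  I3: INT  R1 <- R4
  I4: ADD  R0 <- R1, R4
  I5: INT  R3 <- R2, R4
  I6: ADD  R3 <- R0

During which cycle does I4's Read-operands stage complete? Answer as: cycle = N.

cycle = 17

I1: IS=1 RO=2 EX=10 WR=11
I2: IS=2 RO=12 EX=14 WR=15  [RAW R0: wait I1 write@11]
I3: IS=3 RO=4 EX=5 WR=13  [WAR R1: wait I2 read@12]
I4: IS=16 RO=17 EX=19 WR=20  [struct: ADD busy until I2 writes@15]
I5: IS=17 RO=18 EX=19 WR=20
I6: IS=21 RO=22 EX=24 WR=25  [WAW R3: wait I5 write@20]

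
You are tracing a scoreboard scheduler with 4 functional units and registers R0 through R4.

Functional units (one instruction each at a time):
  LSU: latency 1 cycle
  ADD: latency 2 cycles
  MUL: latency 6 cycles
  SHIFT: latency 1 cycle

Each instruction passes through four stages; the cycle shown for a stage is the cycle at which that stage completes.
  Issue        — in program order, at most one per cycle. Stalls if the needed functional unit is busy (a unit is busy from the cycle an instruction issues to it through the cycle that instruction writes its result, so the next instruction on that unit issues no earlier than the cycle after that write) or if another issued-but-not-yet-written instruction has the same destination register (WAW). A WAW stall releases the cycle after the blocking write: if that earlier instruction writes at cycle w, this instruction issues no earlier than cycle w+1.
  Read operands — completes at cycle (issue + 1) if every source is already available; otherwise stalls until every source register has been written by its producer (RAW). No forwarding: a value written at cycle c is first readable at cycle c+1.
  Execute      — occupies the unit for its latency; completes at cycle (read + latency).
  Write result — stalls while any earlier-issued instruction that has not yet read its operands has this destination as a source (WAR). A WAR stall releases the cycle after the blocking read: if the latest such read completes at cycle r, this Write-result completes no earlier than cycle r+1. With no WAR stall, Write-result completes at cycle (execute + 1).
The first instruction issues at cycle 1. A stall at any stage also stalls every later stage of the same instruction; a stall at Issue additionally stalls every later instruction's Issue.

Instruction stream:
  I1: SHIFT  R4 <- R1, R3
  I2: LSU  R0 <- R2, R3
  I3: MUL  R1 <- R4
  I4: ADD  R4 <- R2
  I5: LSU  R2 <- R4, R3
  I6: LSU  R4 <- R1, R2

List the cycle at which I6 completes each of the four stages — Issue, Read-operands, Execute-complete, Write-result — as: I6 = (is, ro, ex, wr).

I6 = (13, 14, 15, 16)

cycle 1: I1→SHIFT
cycle 2: I1 RO | I2→LSU
cycle 3: I1 EX | I2 RO | I3→MUL
cycle 4: I1 WR R4 | I2 EX
cycle 5: I2 WR R0 | I3 RO | I4→ADD
cycle 6: I4 RO | I5→LSU
cycle 8: I4 EX
cycle 9: I4 WR R4
cycle 10: I5 RO
cycle 11: I3 EX | I5 EX
cycle 12: I3 WR R1 | I5 WR R2
cycle 13: I6→LSU
cycle 14: I6 RO
cycle 15: I6 EX
cycle 16: I6 WR R4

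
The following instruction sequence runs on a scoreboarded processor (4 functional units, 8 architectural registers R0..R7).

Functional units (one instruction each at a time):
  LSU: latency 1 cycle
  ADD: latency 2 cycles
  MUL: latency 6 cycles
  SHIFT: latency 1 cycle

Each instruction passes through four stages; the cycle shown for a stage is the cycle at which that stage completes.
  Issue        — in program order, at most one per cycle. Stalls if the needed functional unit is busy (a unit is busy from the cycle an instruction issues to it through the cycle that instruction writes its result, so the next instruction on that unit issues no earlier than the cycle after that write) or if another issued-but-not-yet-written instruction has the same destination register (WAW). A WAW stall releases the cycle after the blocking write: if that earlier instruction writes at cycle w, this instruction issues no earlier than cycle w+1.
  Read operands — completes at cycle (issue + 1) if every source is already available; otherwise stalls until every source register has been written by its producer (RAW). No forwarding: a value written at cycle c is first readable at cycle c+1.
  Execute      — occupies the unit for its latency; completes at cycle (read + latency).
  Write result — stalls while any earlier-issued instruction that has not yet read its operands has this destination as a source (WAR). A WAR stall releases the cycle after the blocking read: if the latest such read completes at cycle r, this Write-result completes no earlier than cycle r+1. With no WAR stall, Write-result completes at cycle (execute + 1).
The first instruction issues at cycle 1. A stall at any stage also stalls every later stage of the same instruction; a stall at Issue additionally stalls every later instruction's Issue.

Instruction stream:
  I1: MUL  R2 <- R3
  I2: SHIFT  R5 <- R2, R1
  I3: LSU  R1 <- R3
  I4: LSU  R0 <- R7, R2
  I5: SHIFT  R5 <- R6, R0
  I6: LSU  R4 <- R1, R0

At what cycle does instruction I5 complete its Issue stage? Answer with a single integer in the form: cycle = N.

cycle = 13

cycle 1: I1 dispatched to MUL
cycle 2: I1 operands ready · I2 dispatched to SHIFT
cycle 3: I3 dispatched to LSU
cycle 4: I3 operands ready
cycle 5: I3 complete
cycle 8: I1 complete
cycle 9: R2←I1
cycle 10: I2 operands ready
cycle 11: I2 complete · R1←I3
cycle 12: R5←I2 · I4 dispatched to LSU
cycle 13: I4 operands ready · I5 dispatched to SHIFT
cycle 14: I4 complete
cycle 15: R0←I4
cycle 16: I5 operands ready · I6 dispatched to LSU
cycle 17: I5 complete · I6 operands ready
cycle 18: R5←I5 · I6 complete
cycle 19: R4←I6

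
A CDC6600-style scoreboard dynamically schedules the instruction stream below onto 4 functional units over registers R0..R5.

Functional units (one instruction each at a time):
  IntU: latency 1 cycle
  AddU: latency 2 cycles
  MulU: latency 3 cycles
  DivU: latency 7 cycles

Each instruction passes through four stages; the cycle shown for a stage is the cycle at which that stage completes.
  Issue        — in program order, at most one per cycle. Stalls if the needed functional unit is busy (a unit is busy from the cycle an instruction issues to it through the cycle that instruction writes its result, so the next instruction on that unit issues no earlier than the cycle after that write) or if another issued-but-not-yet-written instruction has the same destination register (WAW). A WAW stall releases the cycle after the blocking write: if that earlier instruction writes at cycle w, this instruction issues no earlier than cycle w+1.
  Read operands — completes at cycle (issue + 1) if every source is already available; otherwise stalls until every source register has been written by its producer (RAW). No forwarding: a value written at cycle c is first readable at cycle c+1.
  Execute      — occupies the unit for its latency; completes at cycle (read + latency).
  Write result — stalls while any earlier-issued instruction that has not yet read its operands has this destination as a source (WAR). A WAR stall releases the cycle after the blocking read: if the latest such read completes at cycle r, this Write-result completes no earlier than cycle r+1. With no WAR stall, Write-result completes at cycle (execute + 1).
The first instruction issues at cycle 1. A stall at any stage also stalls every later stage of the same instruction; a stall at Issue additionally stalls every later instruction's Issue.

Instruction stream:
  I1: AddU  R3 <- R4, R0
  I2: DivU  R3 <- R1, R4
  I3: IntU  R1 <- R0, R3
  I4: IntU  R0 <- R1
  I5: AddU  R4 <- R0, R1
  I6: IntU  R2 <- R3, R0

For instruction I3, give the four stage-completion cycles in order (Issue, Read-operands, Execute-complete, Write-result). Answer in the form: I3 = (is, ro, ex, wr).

I1 -> (1, 2, 4, 5)
I2 -> (6, 7, 14, 15)  // WAW R3: wait I1 write@5
I3 -> (7, 16, 17, 18)  // RAW R3: wait I2 write@15
I4 -> (19, 20, 21, 22)  // struct: IntU busy until I3 writes@18
I5 -> (20, 23, 25, 26)  // RAW R0: wait I4 write@22
I6 -> (23, 24, 25, 26)  // struct: IntU busy until I4 writes@22

I3 = (7, 16, 17, 18)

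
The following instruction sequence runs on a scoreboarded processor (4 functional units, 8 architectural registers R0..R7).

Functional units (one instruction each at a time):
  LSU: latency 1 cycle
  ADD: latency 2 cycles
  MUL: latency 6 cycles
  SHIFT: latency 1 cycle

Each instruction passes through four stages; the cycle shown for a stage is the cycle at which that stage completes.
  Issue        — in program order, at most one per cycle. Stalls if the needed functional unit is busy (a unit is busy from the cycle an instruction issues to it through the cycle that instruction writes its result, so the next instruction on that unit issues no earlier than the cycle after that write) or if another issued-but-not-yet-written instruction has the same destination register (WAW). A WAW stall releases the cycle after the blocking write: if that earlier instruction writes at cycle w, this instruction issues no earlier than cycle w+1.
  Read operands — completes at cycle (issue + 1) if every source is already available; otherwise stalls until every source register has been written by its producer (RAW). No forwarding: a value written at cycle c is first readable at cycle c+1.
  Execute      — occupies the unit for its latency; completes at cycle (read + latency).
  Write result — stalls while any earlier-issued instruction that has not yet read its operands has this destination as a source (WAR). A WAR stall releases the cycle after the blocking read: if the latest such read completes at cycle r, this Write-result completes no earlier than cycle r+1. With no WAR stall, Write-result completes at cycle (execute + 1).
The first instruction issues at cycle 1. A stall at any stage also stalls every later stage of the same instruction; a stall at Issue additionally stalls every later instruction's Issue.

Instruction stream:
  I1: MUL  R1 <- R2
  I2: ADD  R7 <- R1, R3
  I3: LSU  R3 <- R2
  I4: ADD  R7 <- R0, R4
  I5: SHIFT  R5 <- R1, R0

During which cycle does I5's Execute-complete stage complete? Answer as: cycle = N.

c1: issue I1 (MUL)
c2: I1 read-ops · issue I2 (ADD)
c3: issue I3 (LSU)
c4: I3 read-ops
c5: I3 finished on LSU
c8: I1 finished on MUL
c9: I1→R1
c10: I2 read-ops
c11: I3→R3
c12: I2 finished on ADD
c13: I2→R7
c14: issue I4 (ADD)
c15: I4 read-ops · issue I5 (SHIFT)
c16: I5 read-ops
c17: I4 finished on ADD · I5 finished on SHIFT
c18: I4→R7 · I5→R5

cycle = 17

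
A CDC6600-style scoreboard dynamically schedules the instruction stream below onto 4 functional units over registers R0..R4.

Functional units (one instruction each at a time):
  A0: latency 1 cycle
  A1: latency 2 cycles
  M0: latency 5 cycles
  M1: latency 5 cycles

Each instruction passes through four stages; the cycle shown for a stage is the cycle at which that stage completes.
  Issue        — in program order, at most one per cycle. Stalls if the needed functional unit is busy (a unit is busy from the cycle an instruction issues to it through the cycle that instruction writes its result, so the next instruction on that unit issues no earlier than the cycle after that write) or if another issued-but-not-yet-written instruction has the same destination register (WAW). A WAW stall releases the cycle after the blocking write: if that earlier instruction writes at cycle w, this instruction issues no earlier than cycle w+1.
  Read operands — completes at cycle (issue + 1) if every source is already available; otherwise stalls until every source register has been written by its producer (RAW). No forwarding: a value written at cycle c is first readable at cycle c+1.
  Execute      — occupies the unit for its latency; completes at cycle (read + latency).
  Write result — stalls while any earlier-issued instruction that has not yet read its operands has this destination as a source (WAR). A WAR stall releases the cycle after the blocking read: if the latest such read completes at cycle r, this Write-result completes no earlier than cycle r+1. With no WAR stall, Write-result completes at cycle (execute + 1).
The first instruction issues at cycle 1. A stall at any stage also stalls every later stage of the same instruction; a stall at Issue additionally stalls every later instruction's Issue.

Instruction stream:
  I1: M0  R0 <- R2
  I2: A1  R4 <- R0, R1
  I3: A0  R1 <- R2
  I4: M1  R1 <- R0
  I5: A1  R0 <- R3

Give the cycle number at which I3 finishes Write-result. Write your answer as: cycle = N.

cycle = 10

c1: I1 dispatched to M0
c2: I1 operands ready; I2 dispatched to A1
c3: I3 dispatched to A0
c4: I3 operands ready
c5: I3 complete
c7: I1 complete
c8: R0←I1
c9: I2 operands ready
c10: R1←I3
c11: I2 complete; I4 dispatched to M1
c12: R4←I2; I4 operands ready
c13: I5 dispatched to A1
c14: I5 operands ready
c16: I5 complete
c17: I4 complete; R0←I5
c18: R1←I4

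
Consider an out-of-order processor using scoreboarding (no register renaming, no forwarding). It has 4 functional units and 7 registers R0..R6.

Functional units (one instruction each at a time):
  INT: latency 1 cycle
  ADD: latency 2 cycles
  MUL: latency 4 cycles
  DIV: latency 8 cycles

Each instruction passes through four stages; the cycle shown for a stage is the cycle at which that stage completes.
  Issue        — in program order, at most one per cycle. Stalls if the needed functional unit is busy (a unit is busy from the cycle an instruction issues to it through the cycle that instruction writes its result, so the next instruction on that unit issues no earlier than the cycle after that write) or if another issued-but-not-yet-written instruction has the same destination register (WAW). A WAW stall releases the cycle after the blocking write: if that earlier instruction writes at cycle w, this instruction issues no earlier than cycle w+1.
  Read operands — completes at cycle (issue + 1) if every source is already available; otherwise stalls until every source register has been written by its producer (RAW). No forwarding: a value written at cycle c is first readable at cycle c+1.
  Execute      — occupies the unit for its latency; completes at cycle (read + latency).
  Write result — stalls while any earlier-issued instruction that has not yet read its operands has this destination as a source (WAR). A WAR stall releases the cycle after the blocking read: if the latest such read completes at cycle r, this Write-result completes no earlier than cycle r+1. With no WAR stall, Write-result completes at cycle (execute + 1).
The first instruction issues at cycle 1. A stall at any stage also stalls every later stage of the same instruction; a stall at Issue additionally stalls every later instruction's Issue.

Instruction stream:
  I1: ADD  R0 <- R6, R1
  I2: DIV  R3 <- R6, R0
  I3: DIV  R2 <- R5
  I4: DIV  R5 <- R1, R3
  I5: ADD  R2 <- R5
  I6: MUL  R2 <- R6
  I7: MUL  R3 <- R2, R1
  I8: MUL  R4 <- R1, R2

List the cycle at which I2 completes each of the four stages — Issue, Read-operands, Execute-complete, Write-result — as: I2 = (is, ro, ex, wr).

I2 = (2, 6, 14, 15)

I1 -> (1, 2, 4, 5)
I2 -> (2, 6, 14, 15)  // RAW R0: wait I1 write@5
I3 -> (16, 17, 25, 26)  // struct: DIV busy until I2 writes@15
I4 -> (27, 28, 36, 37)  // struct: DIV busy until I3 writes@26
I5 -> (28, 38, 40, 41)  // RAW R5: wait I4 write@37
I6 -> (42, 43, 47, 48)  // WAW R2: wait I5 write@41
I7 -> (49, 50, 54, 55)  // struct: MUL busy until I6 writes@48
I8 -> (56, 57, 61, 62)  // struct: MUL busy until I7 writes@55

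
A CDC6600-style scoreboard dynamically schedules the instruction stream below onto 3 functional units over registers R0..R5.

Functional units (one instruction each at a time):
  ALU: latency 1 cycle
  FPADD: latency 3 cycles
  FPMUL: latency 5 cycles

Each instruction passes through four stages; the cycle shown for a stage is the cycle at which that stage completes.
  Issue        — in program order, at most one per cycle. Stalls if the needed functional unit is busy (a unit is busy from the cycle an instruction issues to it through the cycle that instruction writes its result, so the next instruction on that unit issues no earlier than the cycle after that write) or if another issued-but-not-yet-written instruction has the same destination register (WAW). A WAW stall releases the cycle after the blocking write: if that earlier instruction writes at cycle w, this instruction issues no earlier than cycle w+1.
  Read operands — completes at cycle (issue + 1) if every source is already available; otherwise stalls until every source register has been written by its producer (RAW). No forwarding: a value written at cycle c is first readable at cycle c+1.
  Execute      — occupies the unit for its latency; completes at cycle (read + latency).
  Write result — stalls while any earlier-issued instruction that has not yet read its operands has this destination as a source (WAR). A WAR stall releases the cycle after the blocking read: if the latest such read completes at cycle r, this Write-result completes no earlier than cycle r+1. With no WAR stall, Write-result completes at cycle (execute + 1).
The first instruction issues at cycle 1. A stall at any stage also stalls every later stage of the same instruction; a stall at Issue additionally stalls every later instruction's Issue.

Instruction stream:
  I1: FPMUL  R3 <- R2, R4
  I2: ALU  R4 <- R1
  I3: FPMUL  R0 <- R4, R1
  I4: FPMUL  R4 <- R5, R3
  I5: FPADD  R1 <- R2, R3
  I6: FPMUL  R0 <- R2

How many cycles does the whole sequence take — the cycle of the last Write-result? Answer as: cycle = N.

[1] I1 issues→FPMUL
[2] I1 reads; I2 issues→ALU
[3] I2 reads
[4] I2 exec-done
[5] I2 writes R4
[7] I1 exec-done
[8] I1 writes R3
[9] I3 issues→FPMUL
[10] I3 reads
[15] I3 exec-done
[16] I3 writes R0
[17] I4 issues→FPMUL
[18] I4 reads; I5 issues→FPADD
[19] I5 reads
[22] I5 exec-done
[23] I4 exec-done; I5 writes R1
[24] I4 writes R4
[25] I6 issues→FPMUL
[26] I6 reads
[31] I6 exec-done
[32] I6 writes R0

cycle = 32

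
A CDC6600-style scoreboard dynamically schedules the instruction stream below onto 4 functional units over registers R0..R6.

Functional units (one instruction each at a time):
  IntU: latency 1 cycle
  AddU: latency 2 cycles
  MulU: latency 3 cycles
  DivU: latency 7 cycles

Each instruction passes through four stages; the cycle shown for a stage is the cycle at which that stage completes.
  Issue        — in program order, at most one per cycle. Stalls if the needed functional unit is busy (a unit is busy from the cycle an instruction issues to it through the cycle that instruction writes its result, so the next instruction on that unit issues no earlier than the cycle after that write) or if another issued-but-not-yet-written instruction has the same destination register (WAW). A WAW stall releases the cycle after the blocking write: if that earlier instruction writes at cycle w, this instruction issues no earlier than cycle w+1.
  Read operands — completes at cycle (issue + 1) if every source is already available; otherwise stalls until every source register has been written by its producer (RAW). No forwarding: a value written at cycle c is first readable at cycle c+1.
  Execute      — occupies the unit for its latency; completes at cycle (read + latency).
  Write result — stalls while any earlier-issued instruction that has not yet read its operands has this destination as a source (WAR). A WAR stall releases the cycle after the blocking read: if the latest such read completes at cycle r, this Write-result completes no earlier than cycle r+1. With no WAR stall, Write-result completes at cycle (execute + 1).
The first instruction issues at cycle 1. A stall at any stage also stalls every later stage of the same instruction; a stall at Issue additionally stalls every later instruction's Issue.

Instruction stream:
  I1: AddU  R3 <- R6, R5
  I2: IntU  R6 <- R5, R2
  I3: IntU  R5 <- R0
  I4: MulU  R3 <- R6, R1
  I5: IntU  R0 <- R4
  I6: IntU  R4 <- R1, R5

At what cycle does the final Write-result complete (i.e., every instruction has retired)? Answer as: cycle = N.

[1] I1 issues→AddU
[2] I1 reads, I2 issues→IntU
[3] I2 reads
[4] I1 exec-done, I2 exec-done
[5] I1 writes R3, I2 writes R6
[6] I3 issues→IntU
[7] I3 reads, I4 issues→MulU
[8] I3 exec-done, I4 reads
[9] I3 writes R5
[10] I5 issues→IntU
[11] I4 exec-done, I5 reads
[12] I4 writes R3, I5 exec-done
[13] I5 writes R0
[14] I6 issues→IntU
[15] I6 reads
[16] I6 exec-done
[17] I6 writes R4

cycle = 17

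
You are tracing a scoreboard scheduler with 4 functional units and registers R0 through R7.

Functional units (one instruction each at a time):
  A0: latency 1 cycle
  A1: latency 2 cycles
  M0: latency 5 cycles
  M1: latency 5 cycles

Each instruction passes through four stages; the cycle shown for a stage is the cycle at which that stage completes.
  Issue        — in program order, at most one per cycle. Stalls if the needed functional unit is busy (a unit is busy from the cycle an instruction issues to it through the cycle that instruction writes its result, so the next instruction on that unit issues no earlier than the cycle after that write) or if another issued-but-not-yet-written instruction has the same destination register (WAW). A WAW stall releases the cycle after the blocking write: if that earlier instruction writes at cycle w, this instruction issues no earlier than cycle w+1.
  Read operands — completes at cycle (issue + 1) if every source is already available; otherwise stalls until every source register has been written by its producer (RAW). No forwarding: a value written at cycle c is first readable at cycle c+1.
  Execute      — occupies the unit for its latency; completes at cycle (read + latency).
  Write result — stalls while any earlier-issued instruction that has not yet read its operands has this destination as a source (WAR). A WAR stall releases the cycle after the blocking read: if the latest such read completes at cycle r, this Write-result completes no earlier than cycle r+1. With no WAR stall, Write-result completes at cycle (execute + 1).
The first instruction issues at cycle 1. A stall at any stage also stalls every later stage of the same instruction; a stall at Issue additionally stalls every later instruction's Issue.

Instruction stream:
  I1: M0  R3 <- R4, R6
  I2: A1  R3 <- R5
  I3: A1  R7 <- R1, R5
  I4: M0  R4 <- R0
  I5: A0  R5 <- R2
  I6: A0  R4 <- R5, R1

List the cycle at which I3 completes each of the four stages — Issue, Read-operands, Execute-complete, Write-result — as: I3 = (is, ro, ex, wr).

I3 = (14, 15, 17, 18)

[1] I1→M0
[2] I1 RO
[7] I1 EX
[8] I1 WR R3
[9] I2→A1
[10] I2 RO
[12] I2 EX
[13] I2 WR R3
[14] I3→A1
[15] I3 RO | I4→M0
[16] I4 RO | I5→A0
[17] I3 EX | I5 RO
[18] I3 WR R7 | I5 EX
[19] I5 WR R5
[21] I4 EX
[22] I4 WR R4
[23] I6→A0
[24] I6 RO
[25] I6 EX
[26] I6 WR R4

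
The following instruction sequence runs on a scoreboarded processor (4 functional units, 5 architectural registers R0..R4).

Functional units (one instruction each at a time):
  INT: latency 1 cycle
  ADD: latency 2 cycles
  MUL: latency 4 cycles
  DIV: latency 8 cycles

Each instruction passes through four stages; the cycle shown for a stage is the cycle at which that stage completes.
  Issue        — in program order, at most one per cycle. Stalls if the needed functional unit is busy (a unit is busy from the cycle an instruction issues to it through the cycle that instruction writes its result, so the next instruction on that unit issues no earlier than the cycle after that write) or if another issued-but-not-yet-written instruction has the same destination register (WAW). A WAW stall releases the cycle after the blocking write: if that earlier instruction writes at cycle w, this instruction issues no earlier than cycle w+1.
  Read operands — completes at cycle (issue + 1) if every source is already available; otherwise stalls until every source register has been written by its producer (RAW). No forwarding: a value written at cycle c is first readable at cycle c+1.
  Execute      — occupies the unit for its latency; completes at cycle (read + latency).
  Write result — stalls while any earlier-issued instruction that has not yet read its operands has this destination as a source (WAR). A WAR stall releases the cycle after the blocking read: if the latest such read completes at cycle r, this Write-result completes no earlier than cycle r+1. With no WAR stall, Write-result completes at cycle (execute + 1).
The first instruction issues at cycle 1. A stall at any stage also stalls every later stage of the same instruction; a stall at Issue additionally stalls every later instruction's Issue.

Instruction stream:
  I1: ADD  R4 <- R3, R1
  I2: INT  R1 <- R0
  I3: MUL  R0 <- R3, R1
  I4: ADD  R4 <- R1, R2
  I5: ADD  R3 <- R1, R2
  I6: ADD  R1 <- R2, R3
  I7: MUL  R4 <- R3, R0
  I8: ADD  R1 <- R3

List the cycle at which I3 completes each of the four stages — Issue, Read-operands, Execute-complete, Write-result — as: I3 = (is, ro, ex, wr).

t=1  I1 issues→ADD
t=2  I1 reads; I2 issues→INT
t=3  I2 reads; I3 issues→MUL
t=4  I1 exec-done; I2 exec-done
t=5  I1 writes R4; I2 writes R1
t=6  I3 reads; I4 issues→ADD
t=7  I4 reads
t=9  I4 exec-done
t=10  I3 exec-done; I4 writes R4
t=11  I3 writes R0; I5 issues→ADD
t=12  I5 reads
t=14  I5 exec-done
t=15  I5 writes R3
t=16  I6 issues→ADD
t=17  I6 reads; I7 issues→MUL
t=18  I7 reads
t=19  I6 exec-done
t=20  I6 writes R1
t=21  I8 issues→ADD
t=22  I7 exec-done; I8 reads
t=23  I7 writes R4
t=24  I8 exec-done
t=25  I8 writes R1

I3 = (3, 6, 10, 11)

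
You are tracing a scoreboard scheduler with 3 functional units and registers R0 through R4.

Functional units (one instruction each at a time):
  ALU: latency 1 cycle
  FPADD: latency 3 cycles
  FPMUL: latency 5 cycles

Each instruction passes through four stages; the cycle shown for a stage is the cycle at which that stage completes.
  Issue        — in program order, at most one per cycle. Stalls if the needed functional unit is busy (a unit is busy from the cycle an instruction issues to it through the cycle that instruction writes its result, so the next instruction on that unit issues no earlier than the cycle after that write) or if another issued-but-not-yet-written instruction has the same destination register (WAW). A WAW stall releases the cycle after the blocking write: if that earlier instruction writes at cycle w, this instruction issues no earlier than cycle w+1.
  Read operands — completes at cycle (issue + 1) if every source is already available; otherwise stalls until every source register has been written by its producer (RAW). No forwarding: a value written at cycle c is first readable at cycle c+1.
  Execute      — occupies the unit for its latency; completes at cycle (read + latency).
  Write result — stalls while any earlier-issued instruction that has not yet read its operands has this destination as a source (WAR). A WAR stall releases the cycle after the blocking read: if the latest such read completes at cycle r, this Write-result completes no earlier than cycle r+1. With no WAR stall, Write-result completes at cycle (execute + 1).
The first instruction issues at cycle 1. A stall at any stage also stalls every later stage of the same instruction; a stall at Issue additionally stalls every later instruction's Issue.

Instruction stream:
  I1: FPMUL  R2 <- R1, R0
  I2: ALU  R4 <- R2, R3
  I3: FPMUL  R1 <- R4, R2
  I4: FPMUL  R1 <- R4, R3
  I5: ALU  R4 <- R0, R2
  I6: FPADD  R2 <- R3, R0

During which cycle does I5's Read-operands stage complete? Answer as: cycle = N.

c1: issue I1 (FPMUL)
c2: I1 read-ops · issue I2 (ALU)
c7: I1 finished on FPMUL
c8: I1→R2
c9: I2 read-ops · issue I3 (FPMUL)
c10: I2 finished on ALU
c11: I2→R4
c12: I3 read-ops
c17: I3 finished on FPMUL
c18: I3→R1
c19: issue I4 (FPMUL)
c20: I4 read-ops · issue I5 (ALU)
c21: I5 read-ops · issue I6 (FPADD)
c22: I5 finished on ALU · I6 read-ops
c23: I5→R4
c25: I4 finished on FPMUL · I6 finished on FPADD
c26: I4→R1 · I6→R2

cycle = 21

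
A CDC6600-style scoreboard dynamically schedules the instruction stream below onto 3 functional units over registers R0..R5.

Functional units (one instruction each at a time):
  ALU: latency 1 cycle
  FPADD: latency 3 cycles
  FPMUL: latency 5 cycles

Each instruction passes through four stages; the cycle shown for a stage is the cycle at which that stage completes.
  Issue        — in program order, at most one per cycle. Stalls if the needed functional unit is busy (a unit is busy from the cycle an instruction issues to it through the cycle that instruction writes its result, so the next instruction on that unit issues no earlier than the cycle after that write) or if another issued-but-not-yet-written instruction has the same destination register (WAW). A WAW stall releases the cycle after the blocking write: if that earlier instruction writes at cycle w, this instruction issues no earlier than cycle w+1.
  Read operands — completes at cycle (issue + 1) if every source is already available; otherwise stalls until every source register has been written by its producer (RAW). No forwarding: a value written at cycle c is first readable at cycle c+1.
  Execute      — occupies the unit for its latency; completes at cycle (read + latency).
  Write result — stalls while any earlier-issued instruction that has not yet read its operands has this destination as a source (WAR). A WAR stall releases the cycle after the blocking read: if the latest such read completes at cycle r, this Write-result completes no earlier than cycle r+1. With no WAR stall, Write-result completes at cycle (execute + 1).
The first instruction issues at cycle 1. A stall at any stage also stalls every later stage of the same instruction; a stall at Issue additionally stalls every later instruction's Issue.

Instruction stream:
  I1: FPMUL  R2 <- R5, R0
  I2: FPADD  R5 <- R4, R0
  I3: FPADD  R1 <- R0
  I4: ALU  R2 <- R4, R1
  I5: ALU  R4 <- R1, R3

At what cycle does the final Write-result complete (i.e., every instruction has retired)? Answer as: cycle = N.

[1] I1→FPMUL
[2] I1 RO; I2→FPADD
[3] I2 RO
[6] I2 EX
[7] I1 EX; I2 WR R5
[8] I1 WR R2; I3→FPADD
[9] I3 RO; I4→ALU
[12] I3 EX
[13] I3 WR R1
[14] I4 RO
[15] I4 EX
[16] I4 WR R2
[17] I5→ALU
[18] I5 RO
[19] I5 EX
[20] I5 WR R4

cycle = 20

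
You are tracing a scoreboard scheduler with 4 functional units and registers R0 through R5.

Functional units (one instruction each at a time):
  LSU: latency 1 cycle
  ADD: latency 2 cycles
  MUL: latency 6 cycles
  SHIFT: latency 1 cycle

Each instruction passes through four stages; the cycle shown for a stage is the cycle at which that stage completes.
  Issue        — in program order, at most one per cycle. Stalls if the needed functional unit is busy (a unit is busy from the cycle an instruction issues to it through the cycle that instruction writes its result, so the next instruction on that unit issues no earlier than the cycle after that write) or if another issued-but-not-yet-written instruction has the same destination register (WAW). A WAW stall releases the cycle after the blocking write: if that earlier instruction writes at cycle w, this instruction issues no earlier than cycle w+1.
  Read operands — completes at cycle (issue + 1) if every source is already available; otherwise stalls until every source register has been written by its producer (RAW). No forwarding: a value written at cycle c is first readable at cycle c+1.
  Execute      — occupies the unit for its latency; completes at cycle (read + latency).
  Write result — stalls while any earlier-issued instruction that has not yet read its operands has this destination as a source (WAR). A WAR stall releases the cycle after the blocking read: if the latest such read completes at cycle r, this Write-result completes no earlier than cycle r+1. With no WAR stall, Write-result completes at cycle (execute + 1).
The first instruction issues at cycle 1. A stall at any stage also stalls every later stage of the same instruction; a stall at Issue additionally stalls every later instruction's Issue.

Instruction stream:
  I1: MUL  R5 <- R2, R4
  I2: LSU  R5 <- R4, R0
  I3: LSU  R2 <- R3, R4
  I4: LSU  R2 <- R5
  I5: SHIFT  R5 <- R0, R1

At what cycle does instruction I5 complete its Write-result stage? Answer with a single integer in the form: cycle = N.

[1] I1 dispatched to MUL
[2] I1 operands ready
[8] I1 complete
[9] R5←I1
[10] I2 dispatched to LSU
[11] I2 operands ready
[12] I2 complete
[13] R5←I2
[14] I3 dispatched to LSU
[15] I3 operands ready
[16] I3 complete
[17] R2←I3
[18] I4 dispatched to LSU
[19] I4 operands ready · I5 dispatched to SHIFT
[20] I4 complete · I5 operands ready
[21] R2←I4 · I5 complete
[22] R5←I5

cycle = 22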